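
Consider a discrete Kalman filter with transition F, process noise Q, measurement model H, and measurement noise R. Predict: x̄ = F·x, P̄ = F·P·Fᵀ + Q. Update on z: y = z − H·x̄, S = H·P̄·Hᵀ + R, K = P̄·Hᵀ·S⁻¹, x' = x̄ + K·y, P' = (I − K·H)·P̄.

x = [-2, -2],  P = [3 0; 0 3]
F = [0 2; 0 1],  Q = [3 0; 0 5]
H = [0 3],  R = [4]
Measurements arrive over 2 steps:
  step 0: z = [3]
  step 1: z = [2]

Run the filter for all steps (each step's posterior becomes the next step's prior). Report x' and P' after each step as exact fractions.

step 0: x' = [-71/38, 16/19], P' = [204/19 6/19; 6/19 8/19]
step 1: x' = [1664/1003, 682/1003], P' = [4577/1003 64/1003; 64/1003 412/1003]

step 0: x̄ = F·x = [-4, -2]
step 0: P̄ = F·P·Fᵀ + Q = [15 6; 6 8]
step 0: y = z − H·x̄ = [9]
step 0: S = H·P̄·Hᵀ + R = [76]
step 0: K = P̄·Hᵀ·S⁻¹ = [9/38; 6/19]
step 0: x' = x̄ + K·y = [-71/38, 16/19]
step 0: P' = (I − K·H)·P̄ = [204/19 6/19; 6/19 8/19]
step 1: x̄ = F·x = [32/19, 16/19]
step 1: P̄ = F·P·Fᵀ + Q = [89/19 16/19; 16/19 103/19]
step 1: y = z − H·x̄ = [-10/19]
step 1: S = H·P̄·Hᵀ + R = [1003/19]
step 1: K = P̄·Hᵀ·S⁻¹ = [48/1003; 309/1003]
step 1: x' = x̄ + K·y = [1664/1003, 682/1003]
step 1: P' = (I − K·H)·P̄ = [4577/1003 64/1003; 64/1003 412/1003]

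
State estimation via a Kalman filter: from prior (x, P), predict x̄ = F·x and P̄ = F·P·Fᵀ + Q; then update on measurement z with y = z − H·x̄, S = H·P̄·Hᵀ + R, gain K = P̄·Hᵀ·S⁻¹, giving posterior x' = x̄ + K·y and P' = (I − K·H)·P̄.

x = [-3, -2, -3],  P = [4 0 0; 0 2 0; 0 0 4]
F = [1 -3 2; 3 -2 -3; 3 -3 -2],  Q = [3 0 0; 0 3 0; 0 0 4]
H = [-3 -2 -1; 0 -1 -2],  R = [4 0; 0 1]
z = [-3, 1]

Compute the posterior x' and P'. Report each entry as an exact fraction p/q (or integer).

x' = [45863/32384, -41823/64768, -2309/16192]
P' = [85441/48576 -236105/97152 25037/24288; -236105/97152 882577/194304 -100213/48576; 25037/24288 -100213/48576 14281/12144]

x̄ = F·x = [-3, 4, 3]
P̄ = F·P·Fᵀ + Q = [41 0 14; 0 83 72; 14 72 74]
y = z − H·x̄ = [-1, 11]
S = H·P̄·Hᵀ + R = [1151 758; 758 668]
K = P̄·Hᵀ·S⁻¹ = [-17573/48576 35809/97152; 6541/97152 -80873/194304; -865/24288 -14035/48576]
x' = x̄ + K·y = [45863/32384, -41823/64768, -2309/16192]
P' = (I − K·H)·P̄ = [85441/48576 -236105/97152 25037/24288; -236105/97152 882577/194304 -100213/48576; 25037/24288 -100213/48576 14281/12144]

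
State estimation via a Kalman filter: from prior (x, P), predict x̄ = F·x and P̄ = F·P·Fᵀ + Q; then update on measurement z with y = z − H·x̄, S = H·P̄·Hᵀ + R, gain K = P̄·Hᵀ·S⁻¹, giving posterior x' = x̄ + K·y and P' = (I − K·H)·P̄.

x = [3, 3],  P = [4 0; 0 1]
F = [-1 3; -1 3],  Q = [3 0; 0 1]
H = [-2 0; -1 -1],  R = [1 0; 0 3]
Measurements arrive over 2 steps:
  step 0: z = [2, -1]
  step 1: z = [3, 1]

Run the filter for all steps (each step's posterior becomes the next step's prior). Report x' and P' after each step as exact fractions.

step 0: x' = [-377/471, 557/471], P' = [103/471 -16/471; -16/471 757/471]
step 1: x' = [-341805/250289, 2179/250289], P' = [54736/250289 -8425/250289; -8425/250289 405442/250289]

step 0: x̄ = F·x = [6, 6]
step 0: P̄ = F·P·Fᵀ + Q = [16 13; 13 14]
step 0: y = z − H·x̄ = [14, 11]
step 0: S = H·P̄·Hᵀ + R = [65 58; 58 59]
step 0: K = P̄·Hᵀ·S⁻¹ = [-206/471 -29/471; 32/471 -247/471]
step 0: x' = x̄ + K·y = [-377/471, 557/471]
step 0: P' = (I − K·H)·P̄ = [103/471 -16/471; -16/471 757/471]
step 1: x̄ = F·x = [2048/471, 2048/471]
step 1: P̄ = F·P·Fᵀ + Q = [8425/471 7012/471; 7012/471 7483/471]
step 1: y = z − H·x̄ = [5509/471, 4567/471]
step 1: S = H·P̄·Hᵀ + R = [34171/471 30874/471; 30874/471 31345/471]
step 1: K = P̄·Hᵀ·S⁻¹ = [-109472/250289 -15437/250289; 16850/250289 -132339/250289]
step 1: x' = x̄ + K·y = [-341805/250289, 2179/250289]
step 1: P' = (I − K·H)·P̄ = [54736/250289 -8425/250289; -8425/250289 405442/250289]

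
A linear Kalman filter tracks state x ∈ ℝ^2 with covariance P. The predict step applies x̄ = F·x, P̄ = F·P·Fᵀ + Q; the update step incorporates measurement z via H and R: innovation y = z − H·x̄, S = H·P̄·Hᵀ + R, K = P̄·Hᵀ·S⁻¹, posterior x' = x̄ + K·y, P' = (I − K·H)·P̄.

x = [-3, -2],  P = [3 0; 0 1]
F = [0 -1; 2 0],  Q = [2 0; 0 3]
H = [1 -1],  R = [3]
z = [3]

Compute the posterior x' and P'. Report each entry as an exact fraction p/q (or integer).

x̄ = F·x = [2, -6]
P̄ = F·P·Fᵀ + Q = [3 0; 0 15]
y = z − H·x̄ = [-5]
S = H·P̄·Hᵀ + R = [21]
K = P̄·Hᵀ·S⁻¹ = [1/7; -5/7]
x' = x̄ + K·y = [9/7, -17/7]
P' = (I − K·H)·P̄ = [18/7 15/7; 15/7 30/7]

x' = [9/7, -17/7]
P' = [18/7 15/7; 15/7 30/7]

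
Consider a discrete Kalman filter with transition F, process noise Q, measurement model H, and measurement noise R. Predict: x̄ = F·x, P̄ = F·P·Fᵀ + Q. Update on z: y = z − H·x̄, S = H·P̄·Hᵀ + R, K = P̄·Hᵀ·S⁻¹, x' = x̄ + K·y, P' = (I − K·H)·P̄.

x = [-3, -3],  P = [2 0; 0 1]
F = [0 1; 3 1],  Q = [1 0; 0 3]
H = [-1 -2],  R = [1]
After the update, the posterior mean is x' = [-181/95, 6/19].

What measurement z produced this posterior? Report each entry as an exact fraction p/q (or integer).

z = [1]

x̄ = F·x = [-3, -12]
P̄ = F·P·Fᵀ + Q = [2 1; 1 22]
S = H·P̄·Hᵀ + R = [95]
K = P̄·Hᵀ·S⁻¹ = [-4/95; -9/19]
x' − x̄ = [104/95, 234/19] = K·y
y = (KᵀK)⁻¹·Kᵀ·(x' − x̄) = [-26]
z = y + H·x̄ = [-26] + [27] = [1]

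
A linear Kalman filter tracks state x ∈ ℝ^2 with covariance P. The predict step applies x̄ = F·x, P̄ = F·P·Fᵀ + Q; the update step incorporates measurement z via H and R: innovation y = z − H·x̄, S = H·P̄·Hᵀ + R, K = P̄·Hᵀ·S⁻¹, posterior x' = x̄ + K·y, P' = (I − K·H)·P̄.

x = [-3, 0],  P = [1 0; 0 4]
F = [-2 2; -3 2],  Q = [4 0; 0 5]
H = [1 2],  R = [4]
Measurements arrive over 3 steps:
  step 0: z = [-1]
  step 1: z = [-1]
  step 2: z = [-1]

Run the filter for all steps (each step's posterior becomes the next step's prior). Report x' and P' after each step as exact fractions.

step 0: x̄ = F·x = [6, 9]
step 0: P̄ = F·P·Fᵀ + Q = [24 22; 22 30]
step 0: y = z − H·x̄ = [-25]
step 0: S = H·P̄·Hᵀ + R = [236]
step 0: K = P̄·Hᵀ·S⁻¹ = [17/59; 41/118]
step 0: x' = x̄ + K·y = [-71/59, 37/118]
step 0: P' = (I − K·H)·P̄ = [260/59 -96/59; -96/59 89/59]
step 1: x̄ = F·x = [179/59, 250/59]
step 1: P̄ = F·P·Fᵀ + Q = [2400/59 2876/59; 2876/59 4143/59]
step 1: y = z − H·x̄ = [-738/59]
step 1: S = H·P̄·Hᵀ + R = [30712/59]
step 1: K = P̄·Hᵀ·S⁻¹ = [1019/3839; 5581/15356]
step 1: x' = x̄ + K·y = [-1099/3839, -2371/7678]
step 1: P' = (I − K·H)·P̄ = [15368/3839 -5646/3839; -5646/3839 11227/7678]
step 2: x̄ = F·x = [-173/3839, 926/3839]
step 2: P̄ = F·P·Fᵀ + Q = [144450/3839 171122/3839; 171122/3839 247713/3839]
step 2: y = z − H·x̄ = [-5518/3839]
step 2: S = H·P̄·Hᵀ + R = [1835146/3839]
step 2: K = P̄·Hᵀ·S⁻¹ = [243347/917573; 333274/917573]
step 2: x' = x̄ + K·y = [-391125/917573, -257706/917573]
step 2: P' = (I − K·H)·P̄ = [3674888/917573 -1350750/917573; -1350750/917573 1341923/917573]

step 0: x' = [-71/59, 37/118], P' = [260/59 -96/59; -96/59 89/59]
step 1: x' = [-1099/3839, -2371/7678], P' = [15368/3839 -5646/3839; -5646/3839 11227/7678]
step 2: x' = [-391125/917573, -257706/917573], P' = [3674888/917573 -1350750/917573; -1350750/917573 1341923/917573]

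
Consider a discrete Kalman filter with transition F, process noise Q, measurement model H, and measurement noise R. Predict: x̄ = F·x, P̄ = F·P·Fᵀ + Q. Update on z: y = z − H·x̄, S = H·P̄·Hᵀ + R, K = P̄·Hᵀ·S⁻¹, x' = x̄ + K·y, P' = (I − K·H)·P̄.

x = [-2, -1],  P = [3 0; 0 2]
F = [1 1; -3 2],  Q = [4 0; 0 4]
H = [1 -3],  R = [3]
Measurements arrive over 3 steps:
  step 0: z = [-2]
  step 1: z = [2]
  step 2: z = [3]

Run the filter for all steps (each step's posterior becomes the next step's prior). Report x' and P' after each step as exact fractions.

step 0: x' = [-289/131, -14/393], P' = [987/131 321/131; 321/131 443/393]
step 1: x' = [148103/113887, -21864/113887], P' = [548184/113887 165837/113887; 165837/113887 174829/227774]
step 2: x' = [-12777456/30211469, -105909241/90634407], P' = [142923363/30211469 43421454/30211469; 43421454/30211469 69185482/90634407]

step 0: x̄ = F·x = [-3, 4]
step 0: P̄ = F·P·Fᵀ + Q = [9 -5; -5 39]
step 0: y = z − H·x̄ = [13]
step 0: S = H·P̄·Hᵀ + R = [393]
step 0: K = P̄·Hᵀ·S⁻¹ = [8/131; -122/393]
step 0: x' = x̄ + K·y = [-289/131, -14/393]
step 0: P' = (I − K·H)·P̄ = [987/131 321/131; 321/131 443/393]
step 1: x̄ = F·x = [-881/393, 2573/393]
step 1: P̄ = F·P·Fᵀ + Q = [6902/393 -8960/393; -8960/393 18437/393]
step 1: y = z − H·x̄ = [9386/393]
step 1: S = H·P̄·Hᵀ + R = [227774/393]
step 1: K = P̄·Hᵀ·S⁻¹ = [16891/113887; -64271/227774]
step 1: x' = x̄ + K·y = [148103/113887, -21864/113887]
step 1: P' = (I − K·H)·P̄ = [548184/113887 165837/113887; 165837/113887 174829/227774]
step 2: x̄ = F·x = [126239/113887, -488037/113887]
step 2: P̄ = F·P·Fᵀ + Q = [2845641/227774 -1635560/113887; -1635560/113887 3748818/113887]
step 2: y = z − H·x̄ = [-1248689/113887]
step 2: S = H·P̄·Hᵀ + R = [90634407/227774]
step 2: K = P̄·Hᵀ·S⁻¹ = [4219667/30211469; -25764028/90634407]
step 2: x' = x̄ + K·y = [-12777456/30211469, -105909241/90634407]
step 2: P' = (I − K·H)·P̄ = [142923363/30211469 43421454/30211469; 43421454/30211469 69185482/90634407]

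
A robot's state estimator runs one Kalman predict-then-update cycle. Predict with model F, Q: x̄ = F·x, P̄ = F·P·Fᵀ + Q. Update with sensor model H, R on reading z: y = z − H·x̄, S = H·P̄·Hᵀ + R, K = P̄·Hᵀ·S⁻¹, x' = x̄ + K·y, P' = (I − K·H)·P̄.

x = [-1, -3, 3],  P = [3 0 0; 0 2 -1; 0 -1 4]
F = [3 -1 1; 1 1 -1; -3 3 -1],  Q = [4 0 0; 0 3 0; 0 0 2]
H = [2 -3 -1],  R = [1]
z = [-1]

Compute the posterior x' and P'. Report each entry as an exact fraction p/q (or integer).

x̄ = F·x = [3, -7, -9]
P̄ = F·P·Fᵀ + Q = [39 1 -41; 1 14 5; -41 5 57]
y = z − H·x̄ = [-37]
S = H·P̄·Hᵀ + R = [522]
K = P̄·Hᵀ·S⁻¹ = [2/9; -5/58; -77/261]
x' = x̄ + K·y = [-47/9, -221/58, 500/261]
P' = (I − K·H)·P̄ = [119/9 11 -61/9; 11 587/58 -240/29; -61/9 -240/29 3019/261]

x' = [-47/9, -221/58, 500/261]
P' = [119/9 11 -61/9; 11 587/58 -240/29; -61/9 -240/29 3019/261]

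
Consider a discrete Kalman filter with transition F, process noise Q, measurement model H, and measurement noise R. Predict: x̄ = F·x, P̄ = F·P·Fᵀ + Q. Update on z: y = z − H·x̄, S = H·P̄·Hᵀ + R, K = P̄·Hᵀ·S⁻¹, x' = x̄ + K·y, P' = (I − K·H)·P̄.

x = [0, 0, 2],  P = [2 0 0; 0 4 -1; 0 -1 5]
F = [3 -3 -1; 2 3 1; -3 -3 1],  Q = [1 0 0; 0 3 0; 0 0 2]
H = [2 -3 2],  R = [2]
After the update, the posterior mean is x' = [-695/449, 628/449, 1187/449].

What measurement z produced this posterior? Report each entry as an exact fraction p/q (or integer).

x̄ = F·x = [-2, 2, 2]
P̄ = F·P·Fᵀ + Q = [54 -23 13; -23 46 -43; 13 -43 67]
S = H·P̄·Hᵀ + R = [1796]
K = P̄·Hᵀ·S⁻¹ = [203/1796; -135/898; 289/1796]
x' − x̄ = [203/449, -270/449, 289/449] = K·y
y = (KᵀK)⁻¹·Kᵀ·(x' − x̄) = [4]
z = y + H·x̄ = [4] + [-6] = [-2]

z = [-2]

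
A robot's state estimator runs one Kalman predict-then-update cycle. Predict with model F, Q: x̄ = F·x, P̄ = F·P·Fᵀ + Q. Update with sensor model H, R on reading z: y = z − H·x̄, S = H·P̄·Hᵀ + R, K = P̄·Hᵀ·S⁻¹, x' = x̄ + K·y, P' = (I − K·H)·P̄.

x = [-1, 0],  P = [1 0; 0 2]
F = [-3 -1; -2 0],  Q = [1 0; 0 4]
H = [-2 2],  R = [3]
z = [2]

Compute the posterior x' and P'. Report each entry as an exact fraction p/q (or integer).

x' = [57/35, 86/35]
P' = [276/35 258/35; 258/35 264/35]

x̄ = F·x = [3, 2]
P̄ = F·P·Fᵀ + Q = [12 6; 6 8]
y = z − H·x̄ = [4]
S = H·P̄·Hᵀ + R = [35]
K = P̄·Hᵀ·S⁻¹ = [-12/35; 4/35]
x' = x̄ + K·y = [57/35, 86/35]
P' = (I − K·H)·P̄ = [276/35 258/35; 258/35 264/35]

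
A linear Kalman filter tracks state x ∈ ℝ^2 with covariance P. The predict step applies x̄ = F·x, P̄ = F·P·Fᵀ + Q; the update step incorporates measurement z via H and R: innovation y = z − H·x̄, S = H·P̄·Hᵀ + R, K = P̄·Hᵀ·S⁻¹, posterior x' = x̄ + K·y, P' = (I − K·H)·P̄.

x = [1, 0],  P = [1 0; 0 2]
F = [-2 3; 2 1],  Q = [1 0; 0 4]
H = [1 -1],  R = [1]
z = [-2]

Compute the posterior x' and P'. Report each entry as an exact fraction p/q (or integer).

x̄ = F·x = [-2, 2]
P̄ = F·P·Fᵀ + Q = [23 2; 2 10]
y = z − H·x̄ = [2]
S = H·P̄·Hᵀ + R = [30]
K = P̄·Hᵀ·S⁻¹ = [7/10; -4/15]
x' = x̄ + K·y = [-3/5, 22/15]
P' = (I − K·H)·P̄ = [83/10 38/5; 38/5 118/15]

x' = [-3/5, 22/15]
P' = [83/10 38/5; 38/5 118/15]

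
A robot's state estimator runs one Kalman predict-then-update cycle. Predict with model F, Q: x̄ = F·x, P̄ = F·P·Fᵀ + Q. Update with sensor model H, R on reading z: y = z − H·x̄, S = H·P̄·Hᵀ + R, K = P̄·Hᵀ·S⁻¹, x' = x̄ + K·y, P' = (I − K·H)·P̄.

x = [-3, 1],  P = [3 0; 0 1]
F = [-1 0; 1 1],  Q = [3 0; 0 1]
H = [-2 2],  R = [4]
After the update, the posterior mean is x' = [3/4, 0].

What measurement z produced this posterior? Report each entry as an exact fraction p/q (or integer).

z = [-1]

x̄ = F·x = [3, -2]
P̄ = F·P·Fᵀ + Q = [6 -3; -3 5]
S = H·P̄·Hᵀ + R = [72]
K = P̄·Hᵀ·S⁻¹ = [-1/4; 2/9]
x' − x̄ = [-9/4, 2] = K·y
y = (KᵀK)⁻¹·Kᵀ·(x' − x̄) = [9]
z = y + H·x̄ = [9] + [-10] = [-1]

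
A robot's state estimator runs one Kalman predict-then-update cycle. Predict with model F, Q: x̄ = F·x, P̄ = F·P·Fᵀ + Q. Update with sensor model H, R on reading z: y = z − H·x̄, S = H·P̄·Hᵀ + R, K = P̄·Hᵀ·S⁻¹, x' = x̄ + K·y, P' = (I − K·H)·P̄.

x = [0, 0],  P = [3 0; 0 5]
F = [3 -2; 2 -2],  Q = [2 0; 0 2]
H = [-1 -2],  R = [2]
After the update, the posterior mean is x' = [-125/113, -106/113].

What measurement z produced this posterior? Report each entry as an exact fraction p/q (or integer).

z = [3]

x̄ = F·x = [0, 0]
P̄ = F·P·Fᵀ + Q = [49 38; 38 34]
S = H·P̄·Hᵀ + R = [339]
K = P̄·Hᵀ·S⁻¹ = [-125/339; -106/339]
x' − x̄ = [-125/113, -106/113] = K·y
y = (KᵀK)⁻¹·Kᵀ·(x' − x̄) = [3]
z = y + H·x̄ = [3] + [0] = [3]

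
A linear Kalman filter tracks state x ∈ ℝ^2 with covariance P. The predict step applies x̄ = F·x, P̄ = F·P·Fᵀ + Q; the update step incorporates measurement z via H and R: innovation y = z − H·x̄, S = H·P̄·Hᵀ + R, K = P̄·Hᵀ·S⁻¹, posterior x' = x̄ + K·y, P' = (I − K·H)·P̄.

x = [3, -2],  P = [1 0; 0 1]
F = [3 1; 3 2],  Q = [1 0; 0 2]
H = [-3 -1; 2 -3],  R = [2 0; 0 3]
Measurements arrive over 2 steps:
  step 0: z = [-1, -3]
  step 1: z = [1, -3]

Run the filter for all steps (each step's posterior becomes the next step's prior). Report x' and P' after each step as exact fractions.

step 0: x' = [102/497, 418/497], P' = [165/994 33/994; 33/994 815/2982]
step 1: x' = [-435015/989899, 657384/989899], P' = [636519/3959596 125205/3959596; 125205/3959596 1061607/3959596]

step 0: x̄ = F·x = [7, 5]
step 0: P̄ = F·P·Fᵀ + Q = [11 11; 11 15]
step 0: y = z − H·x̄ = [25, -2]
step 0: S = H·P̄·Hᵀ + R = [182 56; 56 50]
step 0: K = P̄·Hᵀ·S⁻¹ = [-132/497 11/142; -278/1491 -107/426]
step 0: x' = x̄ + K·y = [102/497, 418/497]
step 0: P' = (I − K·H)·P̄ = [165/994 33/994; 33/994 815/2982]
step 1: x̄ = F·x = [724/497, 1142/497]
step 1: P̄ = F·P·Fᵀ + Q = [4423/1491 3488/1491; 3488/1491 14867/2982]
step 1: y = z − H·x̄ = [3811/497, 487/497]
step 1: S = H·P̄·Hᵀ + R = [142301/2982 40357/2982; 40357/2982 94421/2982]
step 1: K = P̄·Hᵀ·S⁻¹ = [-1017381/3959596 299141/3959596; -718611/3959596 -978137/3959596]
step 1: x' = x̄ + K·y = [-435015/989899, 657384/989899]
step 1: P' = (I − K·H)·P̄ = [636519/3959596 125205/3959596; 125205/3959596 1061607/3959596]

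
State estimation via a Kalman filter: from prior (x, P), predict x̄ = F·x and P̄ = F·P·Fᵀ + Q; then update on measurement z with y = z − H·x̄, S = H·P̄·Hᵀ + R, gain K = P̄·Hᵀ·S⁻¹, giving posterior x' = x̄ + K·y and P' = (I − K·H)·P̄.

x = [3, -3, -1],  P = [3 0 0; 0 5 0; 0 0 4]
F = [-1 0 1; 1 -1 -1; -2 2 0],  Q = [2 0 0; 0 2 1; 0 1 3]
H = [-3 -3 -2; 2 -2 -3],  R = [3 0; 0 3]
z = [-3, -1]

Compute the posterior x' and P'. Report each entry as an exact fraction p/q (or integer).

x' = [-33170/19199, 108680/19199, -88557/19199]
P' = [42919/19199 -99197/19199 91770/19199; -99197/19199 254458/19199 -235443/19199; 91770/19199 -235443/19199 222225/19199]

x̄ = F·x = [-4, 7, -12]
P̄ = F·P·Fᵀ + Q = [9 -7 6; -7 14 -15; 6 -15 35]
y = z − H·x̄ = [-18, -15]
S = H·P̄·Hᵀ + R = [116 75; 75 214]
K = P̄·Hᵀ·S⁻¹ = [-4902/19199 2974/19199; 1701/19199 -327/19199; -4477/19199 -4083/19199]
x' = x̄ + K·y = [-33170/19199, 108680/19199, -88557/19199]
P' = (I − K·H)·P̄ = [42919/19199 -99197/19199 91770/19199; -99197/19199 254458/19199 -235443/19199; 91770/19199 -235443/19199 222225/19199]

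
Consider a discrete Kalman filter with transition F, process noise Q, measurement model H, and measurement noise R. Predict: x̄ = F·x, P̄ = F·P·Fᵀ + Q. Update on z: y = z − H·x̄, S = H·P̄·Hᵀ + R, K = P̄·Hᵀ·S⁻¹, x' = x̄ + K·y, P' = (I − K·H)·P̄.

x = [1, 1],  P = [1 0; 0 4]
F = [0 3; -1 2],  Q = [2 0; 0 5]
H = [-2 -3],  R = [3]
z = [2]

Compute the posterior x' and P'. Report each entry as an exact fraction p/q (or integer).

x' = [295/641, -613/641]
P' = [2454/641 -1488/641; -1488/641 1106/641]

x̄ = F·x = [3, 1]
P̄ = F·P·Fᵀ + Q = [38 24; 24 22]
y = z − H·x̄ = [11]
S = H·P̄·Hᵀ + R = [641]
K = P̄·Hᵀ·S⁻¹ = [-148/641; -114/641]
x' = x̄ + K·y = [295/641, -613/641]
P' = (I − K·H)·P̄ = [2454/641 -1488/641; -1488/641 1106/641]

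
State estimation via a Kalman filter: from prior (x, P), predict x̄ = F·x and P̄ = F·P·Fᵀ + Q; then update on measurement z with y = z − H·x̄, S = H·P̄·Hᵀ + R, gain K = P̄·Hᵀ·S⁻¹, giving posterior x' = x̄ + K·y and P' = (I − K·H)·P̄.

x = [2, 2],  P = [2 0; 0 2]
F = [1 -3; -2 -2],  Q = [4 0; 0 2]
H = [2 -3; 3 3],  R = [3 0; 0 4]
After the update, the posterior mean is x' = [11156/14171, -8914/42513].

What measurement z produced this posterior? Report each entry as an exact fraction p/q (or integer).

x̄ = F·x = [-4, -8]
P̄ = F·P·Fᵀ + Q = [24 8; 8 18]
S = H·P̄·Hᵀ + R = [165 -42; -42 526]
K = P̄·Hᵀ·S⁻¹ = [2776/14171 2808/14171; -8356/42513 1879/14171]
x' − x̄ = [67840/14171, 331190/42513] = K·y
y = (KᵀK)⁻¹·Kᵀ·(x' − x̄) = [-14, 38]
z = y + H·x̄ = [-14, 38] + [16, -36] = [2, 2]

z = [2, 2]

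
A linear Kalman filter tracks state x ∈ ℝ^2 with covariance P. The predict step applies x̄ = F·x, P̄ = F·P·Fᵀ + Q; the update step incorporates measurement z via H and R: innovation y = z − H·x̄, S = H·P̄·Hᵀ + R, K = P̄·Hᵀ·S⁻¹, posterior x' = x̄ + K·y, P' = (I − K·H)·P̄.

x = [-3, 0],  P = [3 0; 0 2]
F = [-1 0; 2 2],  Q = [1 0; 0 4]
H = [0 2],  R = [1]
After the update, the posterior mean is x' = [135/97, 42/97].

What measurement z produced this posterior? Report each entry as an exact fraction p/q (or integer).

x̄ = F·x = [3, -6]
P̄ = F·P·Fᵀ + Q = [4 -6; -6 24]
S = H·P̄·Hᵀ + R = [97]
K = P̄·Hᵀ·S⁻¹ = [-12/97; 48/97]
x' − x̄ = [-156/97, 624/97] = K·y
y = (KᵀK)⁻¹·Kᵀ·(x' − x̄) = [13]
z = y + H·x̄ = [13] + [-12] = [1]

z = [1]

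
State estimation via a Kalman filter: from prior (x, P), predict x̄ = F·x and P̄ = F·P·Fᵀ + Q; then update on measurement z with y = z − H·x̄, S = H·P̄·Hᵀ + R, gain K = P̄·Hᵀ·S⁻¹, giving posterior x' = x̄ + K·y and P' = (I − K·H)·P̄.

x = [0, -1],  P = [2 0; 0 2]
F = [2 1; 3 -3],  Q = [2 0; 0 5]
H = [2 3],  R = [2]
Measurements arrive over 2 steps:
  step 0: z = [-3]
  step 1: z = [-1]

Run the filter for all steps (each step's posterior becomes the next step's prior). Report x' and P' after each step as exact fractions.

step 0: x̄ = F·x = [-1, 3]
step 0: P̄ = F·P·Fᵀ + Q = [12 6; 6 41]
step 0: y = z − H·x̄ = [-10]
step 0: S = H·P̄·Hᵀ + R = [491]
step 0: K = P̄·Hᵀ·S⁻¹ = [42/491; 135/491]
step 0: x' = x̄ + K·y = [-911/491, 123/491]
step 0: P' = (I − K·H)·P̄ = [4128/491 -2724/491; -2724/491 1906/491]
step 1: x̄ = F·x = [-1699/491, -3102/491]
step 1: P̄ = F·P·Fᵀ + Q = [8504/491 27222/491; 27222/491 105793/491]
step 1: y = z − H·x̄ = [12213/491]
step 1: S = H·P̄·Hᵀ + R = [1313799/491]
step 1: K = P̄·Hᵀ·S⁻¹ = [98674/1313799; 123941/437933]
step 1: x' = x̄ + K·y = [-697243/437933, 316137/437933]
step 1: P' = (I − K·H)·P̄ = [2924620/1313799 -627988/437933; -627988/437933 501286/437933]

step 0: x' = [-911/491, 123/491], P' = [4128/491 -2724/491; -2724/491 1906/491]
step 1: x' = [-697243/437933, 316137/437933], P' = [2924620/1313799 -627988/437933; -627988/437933 501286/437933]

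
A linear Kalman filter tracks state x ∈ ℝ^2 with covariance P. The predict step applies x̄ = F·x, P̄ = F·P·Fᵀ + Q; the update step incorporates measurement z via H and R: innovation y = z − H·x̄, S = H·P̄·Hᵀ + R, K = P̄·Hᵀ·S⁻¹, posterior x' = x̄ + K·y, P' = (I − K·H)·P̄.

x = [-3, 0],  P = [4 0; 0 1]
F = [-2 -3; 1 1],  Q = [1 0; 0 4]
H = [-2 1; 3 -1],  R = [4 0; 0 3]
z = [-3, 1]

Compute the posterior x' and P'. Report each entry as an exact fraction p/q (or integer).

x' = [175/458, -184/229]
P' = [1103/1832 951/916; 951/916 1383/458]

x̄ = F·x = [6, -3]
P̄ = F·P·Fᵀ + Q = [26 -11; -11 9]
y = z − H·x̄ = [12, -20]
S = H·P̄·Hᵀ + R = [161 -220; -220 312]
K = P̄·Hᵀ·S⁻¹ = [-19/458 469/1832; 54/229 29/916]
x' = x̄ + K·y = [175/458, -184/229]
P' = (I − K·H)·P̄ = [1103/1832 951/916; 951/916 1383/458]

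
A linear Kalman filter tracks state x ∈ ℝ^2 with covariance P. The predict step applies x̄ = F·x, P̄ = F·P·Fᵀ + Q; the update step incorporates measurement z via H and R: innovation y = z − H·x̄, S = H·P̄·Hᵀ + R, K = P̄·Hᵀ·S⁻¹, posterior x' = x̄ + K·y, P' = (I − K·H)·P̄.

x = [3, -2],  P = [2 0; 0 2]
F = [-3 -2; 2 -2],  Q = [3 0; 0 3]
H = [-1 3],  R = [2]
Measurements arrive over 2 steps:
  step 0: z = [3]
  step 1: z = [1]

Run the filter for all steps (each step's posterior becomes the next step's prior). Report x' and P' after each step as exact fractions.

step 0: x' = [91/113, 154/113], P' = [4873/226 1597/226; 1597/226 573/226]
step 1: x' = [-1413263/296129, -372258/296129], P' = [3119955/296129 948487/296129; 948487/296129 351369/296129]

step 0: x̄ = F·x = [-5, 10]
step 0: P̄ = F·P·Fᵀ + Q = [29 -4; -4 19]
step 0: y = z − H·x̄ = [-32]
step 0: S = H·P̄·Hᵀ + R = [226]
step 0: K = P̄·Hᵀ·S⁻¹ = [-41/226; 61/226]
step 0: x' = x̄ + K·y = [91/113, 154/113]
step 0: P' = (I − K·H)·P̄ = [4873/226 1597/226; 1597/226 573/226]
step 1: x̄ = F·x = [-581/113, -126/113]
step 1: P̄ = F·P·Fᵀ + Q = [65991/226 -11876/113; -11876/113 4843/113]
step 1: y = z − H·x̄ = [-90/113]
step 1: S = H·P̄·Hᵀ + R = [296129/226]
step 1: K = P̄·Hᵀ·S⁻¹ = [-137247/296129; 52810/296129]
step 1: x' = x̄ + K·y = [-1413263/296129, -372258/296129]
step 1: P' = (I − K·H)·P̄ = [3119955/296129 948487/296129; 948487/296129 351369/296129]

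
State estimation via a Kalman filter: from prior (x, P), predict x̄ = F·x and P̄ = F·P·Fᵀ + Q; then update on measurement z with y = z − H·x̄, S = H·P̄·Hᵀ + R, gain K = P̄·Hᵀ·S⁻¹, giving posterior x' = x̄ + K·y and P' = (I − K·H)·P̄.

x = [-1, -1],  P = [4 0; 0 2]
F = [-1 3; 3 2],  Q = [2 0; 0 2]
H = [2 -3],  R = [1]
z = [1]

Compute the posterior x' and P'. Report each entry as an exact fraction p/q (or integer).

x̄ = F·x = [-2, -5]
P̄ = F·P·Fᵀ + Q = [24 0; 0 46]
y = z − H·x̄ = [-10]
S = H·P̄·Hᵀ + R = [511]
K = P̄·Hᵀ·S⁻¹ = [48/511; -138/511]
x' = x̄ + K·y = [-1502/511, -1175/511]
P' = (I − K·H)·P̄ = [9960/511 6624/511; 6624/511 4462/511]

x' = [-1502/511, -1175/511]
P' = [9960/511 6624/511; 6624/511 4462/511]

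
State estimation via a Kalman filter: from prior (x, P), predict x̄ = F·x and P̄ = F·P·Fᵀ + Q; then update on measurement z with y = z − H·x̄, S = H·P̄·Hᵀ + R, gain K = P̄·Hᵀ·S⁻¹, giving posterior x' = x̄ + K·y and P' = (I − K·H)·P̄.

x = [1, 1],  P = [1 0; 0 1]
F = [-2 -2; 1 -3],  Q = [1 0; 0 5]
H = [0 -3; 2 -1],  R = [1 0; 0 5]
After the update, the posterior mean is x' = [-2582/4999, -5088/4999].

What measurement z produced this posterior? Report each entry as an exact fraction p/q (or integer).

x̄ = F·x = [-4, -2]
P̄ = F·P·Fᵀ + Q = [9 4; 4 15]
S = H·P̄·Hᵀ + R = [136 21; 21 40]
K = P̄·Hᵀ·S⁻¹ = [-774/4999 2156/4999; -1653/4999 -7/4999]
x' − x̄ = [17414/4999, 4910/4999] = K·y
y = (KᵀK)⁻¹·Kᵀ·(x' − x̄) = [-3, 7]
z = y + H·x̄ = [-3, 7] + [6, -6] = [3, 1]

z = [3, 1]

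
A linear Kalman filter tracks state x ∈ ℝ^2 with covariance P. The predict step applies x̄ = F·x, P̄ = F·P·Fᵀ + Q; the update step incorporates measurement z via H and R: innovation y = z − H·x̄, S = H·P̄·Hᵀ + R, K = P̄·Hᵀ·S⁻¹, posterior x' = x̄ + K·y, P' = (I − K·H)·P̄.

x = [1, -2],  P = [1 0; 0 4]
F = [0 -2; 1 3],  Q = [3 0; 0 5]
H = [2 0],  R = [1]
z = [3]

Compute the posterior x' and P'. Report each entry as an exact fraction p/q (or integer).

x̄ = F·x = [4, -5]
P̄ = F·P·Fᵀ + Q = [19 -24; -24 42]
y = z − H·x̄ = [-5]
S = H·P̄·Hᵀ + R = [77]
K = P̄·Hᵀ·S⁻¹ = [38/77; -48/77]
x' = x̄ + K·y = [118/77, -145/77]
P' = (I − K·H)·P̄ = [19/77 -24/77; -24/77 930/77]

x' = [118/77, -145/77]
P' = [19/77 -24/77; -24/77 930/77]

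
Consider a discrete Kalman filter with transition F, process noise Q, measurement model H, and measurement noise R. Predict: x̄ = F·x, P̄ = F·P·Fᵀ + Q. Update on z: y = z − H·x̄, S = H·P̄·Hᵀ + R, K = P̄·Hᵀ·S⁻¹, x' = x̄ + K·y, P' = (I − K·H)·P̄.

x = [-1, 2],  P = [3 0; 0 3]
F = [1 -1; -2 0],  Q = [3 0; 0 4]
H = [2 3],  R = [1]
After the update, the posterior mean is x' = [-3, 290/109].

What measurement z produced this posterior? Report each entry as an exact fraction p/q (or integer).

z = [2]

x̄ = F·x = [-3, 2]
P̄ = F·P·Fᵀ + Q = [9 -6; -6 16]
S = H·P̄·Hᵀ + R = [109]
K = P̄·Hᵀ·S⁻¹ = [0; 36/109]
x' − x̄ = [0, 72/109] = K·y
y = (KᵀK)⁻¹·Kᵀ·(x' − x̄) = [2]
z = y + H·x̄ = [2] + [0] = [2]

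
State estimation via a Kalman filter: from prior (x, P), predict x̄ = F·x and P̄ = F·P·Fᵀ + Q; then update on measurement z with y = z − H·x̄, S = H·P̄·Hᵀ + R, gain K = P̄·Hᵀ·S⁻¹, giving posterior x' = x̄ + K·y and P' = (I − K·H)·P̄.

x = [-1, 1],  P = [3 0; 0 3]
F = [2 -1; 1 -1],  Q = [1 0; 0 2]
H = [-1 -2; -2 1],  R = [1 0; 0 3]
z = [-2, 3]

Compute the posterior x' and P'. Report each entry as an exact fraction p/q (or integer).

x' = [-436/733, 874/733]
P' = [659/1466 -161/1466; -161/1466 353/1466]

x̄ = F·x = [-3, -2]
P̄ = F·P·Fᵀ + Q = [16 9; 9 8]
y = z − H·x̄ = [-9, -1]
S = H·P̄·Hᵀ + R = [85 43; 43 39]
K = P̄·Hᵀ·S⁻¹ = [-337/1466 -493/1466; -545/1466 225/1466]
x' = x̄ + K·y = [-436/733, 874/733]
P' = (I − K·H)·P̄ = [659/1466 -161/1466; -161/1466 353/1466]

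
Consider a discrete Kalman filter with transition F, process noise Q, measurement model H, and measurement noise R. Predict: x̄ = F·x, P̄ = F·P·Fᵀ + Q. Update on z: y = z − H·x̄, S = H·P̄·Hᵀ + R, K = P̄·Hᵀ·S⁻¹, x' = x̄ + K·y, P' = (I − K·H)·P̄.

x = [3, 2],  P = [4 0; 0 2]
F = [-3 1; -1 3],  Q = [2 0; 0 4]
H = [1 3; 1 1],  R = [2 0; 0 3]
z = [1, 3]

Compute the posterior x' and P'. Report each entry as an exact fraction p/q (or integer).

x' = [1247/2110, 383/1055]
P' = [5251/1055 -1942/1055; -1942/1055 934/1055]

x̄ = F·x = [-7, 3]
P̄ = F·P·Fᵀ + Q = [40 18; 18 26]
y = z − H·x̄ = [-1, 7]
S = H·P̄·Hᵀ + R = [384 190; 190 105]
K = P̄·Hᵀ·S⁻¹ = [-115/422 1103/1055; 86/211 -336/1055]
x' = x̄ + K·y = [1247/2110, 383/1055]
P' = (I − K·H)·P̄ = [5251/1055 -1942/1055; -1942/1055 934/1055]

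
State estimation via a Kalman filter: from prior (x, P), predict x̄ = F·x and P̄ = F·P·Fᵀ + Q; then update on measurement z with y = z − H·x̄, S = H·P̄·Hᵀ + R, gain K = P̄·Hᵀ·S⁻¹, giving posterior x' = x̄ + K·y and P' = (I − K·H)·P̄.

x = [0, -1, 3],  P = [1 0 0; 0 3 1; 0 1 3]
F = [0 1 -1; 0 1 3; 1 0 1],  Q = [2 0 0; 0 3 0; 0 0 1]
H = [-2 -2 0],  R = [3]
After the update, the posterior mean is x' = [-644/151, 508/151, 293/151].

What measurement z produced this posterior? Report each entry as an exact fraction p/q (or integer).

x̄ = F·x = [-4, 8, 3]
P̄ = F·P·Fᵀ + Q = [6 -4 -2; -4 39 10; -2 10 5]
S = H·P̄·Hᵀ + R = [151]
K = P̄·Hᵀ·S⁻¹ = [-4/151; -70/151; -16/151]
x' − x̄ = [-40/151, -700/151, -160/151] = K·y
y = (KᵀK)⁻¹·Kᵀ·(x' − x̄) = [10]
z = y + H·x̄ = [10] + [-8] = [2]

z = [2]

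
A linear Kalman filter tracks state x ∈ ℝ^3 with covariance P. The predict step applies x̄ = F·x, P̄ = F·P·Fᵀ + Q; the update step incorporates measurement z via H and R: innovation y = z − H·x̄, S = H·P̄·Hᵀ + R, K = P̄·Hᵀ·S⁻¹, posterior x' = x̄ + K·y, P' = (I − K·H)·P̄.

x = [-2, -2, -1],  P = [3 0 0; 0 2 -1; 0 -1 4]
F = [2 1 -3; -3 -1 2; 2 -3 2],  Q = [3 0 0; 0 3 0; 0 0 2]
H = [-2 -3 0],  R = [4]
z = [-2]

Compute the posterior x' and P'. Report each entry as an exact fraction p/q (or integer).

x' = [-7/12, 7/6, 11/6]
P' = [6239/120 -2099/60 -2059/60; -2099/60 719/30 679/30; -2059/60 679/30 1679/30]

x̄ = F·x = [-3, 6, 0]
P̄ = F·P·Fᵀ + Q = [59 -49 -29; -49 52 12; -29 12 60]
y = z − H·x̄ = [10]
S = H·P̄·Hᵀ + R = [120]
K = P̄·Hᵀ·S⁻¹ = [29/120; -29/60; 11/60]
x' = x̄ + K·y = [-7/12, 7/6, 11/6]
P' = (I − K·H)·P̄ = [6239/120 -2099/60 -2059/60; -2099/60 719/30 679/30; -2059/60 679/30 1679/30]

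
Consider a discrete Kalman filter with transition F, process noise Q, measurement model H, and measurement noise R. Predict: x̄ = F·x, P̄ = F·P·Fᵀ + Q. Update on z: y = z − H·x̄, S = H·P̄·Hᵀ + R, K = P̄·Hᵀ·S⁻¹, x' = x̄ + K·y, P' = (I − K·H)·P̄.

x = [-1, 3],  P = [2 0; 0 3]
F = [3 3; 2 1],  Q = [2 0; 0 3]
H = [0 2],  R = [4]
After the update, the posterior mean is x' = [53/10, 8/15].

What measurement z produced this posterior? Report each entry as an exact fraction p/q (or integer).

z = [1]

x̄ = F·x = [6, 1]
P̄ = F·P·Fᵀ + Q = [47 21; 21 14]
S = H·P̄·Hᵀ + R = [60]
K = P̄·Hᵀ·S⁻¹ = [7/10; 7/15]
x' − x̄ = [-7/10, -7/15] = K·y
y = (KᵀK)⁻¹·Kᵀ·(x' − x̄) = [-1]
z = y + H·x̄ = [-1] + [2] = [1]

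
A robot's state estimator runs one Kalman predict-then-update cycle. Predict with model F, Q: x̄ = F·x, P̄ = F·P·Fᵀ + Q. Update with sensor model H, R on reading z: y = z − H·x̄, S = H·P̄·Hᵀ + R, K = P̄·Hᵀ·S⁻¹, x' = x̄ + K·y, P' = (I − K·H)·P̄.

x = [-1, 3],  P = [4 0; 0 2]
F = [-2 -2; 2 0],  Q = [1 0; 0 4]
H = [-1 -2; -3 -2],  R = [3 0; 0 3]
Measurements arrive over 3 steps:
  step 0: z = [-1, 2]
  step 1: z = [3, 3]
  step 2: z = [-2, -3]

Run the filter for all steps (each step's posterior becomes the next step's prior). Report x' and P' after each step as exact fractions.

step 0: x̄ = F·x = [-4, -2]
step 0: P̄ = F·P·Fᵀ + Q = [25 -16; -16 20]
step 0: y = z − H·x̄ = [-9, -14]
step 0: S = H·P̄·Hᵀ + R = [44 27; 27 116]
step 0: K = P̄·Hᵀ·S⁻¹ = [1973/4375 -2081/4375; -24/35 8/35]
step 0: x' = x̄ + K·y = [-6123/4375, 34/35]
step 0: P' = (I − K·H)·P̄ = [6081/4375 -48/35; -48/35 12/7]
step 1: x̄ = F·x = [3746/4375, -12246/4375]
step 1: P̄ = F·P·Fᵀ + Q = [10699/4375 -324/4375; -324/4375 41824/4375]
step 1: y = z − H·x̄ = [-7621/4375, -129/4375]
step 1: S = H·P̄·Hᵀ + R = [189824/4375 196801/4375; 196801/4375 272824/4375]
step 1: K = P̄·Hᵀ·S⁻¹ = [157579/596933 -182479/596933; -1477044/2984665 160996/2984665]
step 1: x' = x̄ + K·y = [241998/596933, -5786154/2984665]
step 1: P' = (I − K·H)·P̄ = [510087/596933 -491412/596933; -491412/596933 3444096/2984665]
step 2: x̄ = F·x = [9152328/2984665, 483996/596933]
step 2: P̄ = F·P·Fᵀ + Q = [7306309/2984665 -74700/596933; -74700/596933 4428080/596933]
step 2: y = z − H·x̄ = [8022958/2984665, 23342949/2984665]
step 2: S = H·P̄·Hᵀ + R = [103327904/2984665 107492527/2984665; 107492527/2984665 158790376/2984665]
step 2: K = P̄·Hᵀ·S⁻¹ = [413536793/1625922295 -496730501/1625922295; -156308796/325184459 17425292/325184459]
step 2: x' = x̄ + K·y = [2212512197/1625922295, -20223816/325184459]
step 2: P' = (I − K·H)·P̄ = [1365400941/1625922295 -260601132/325184459; -260601132/325184459 364763760/325184459]

step 0: x' = [-6123/4375, 34/35], P' = [6081/4375 -48/35; -48/35 12/7]
step 1: x' = [241998/596933, -5786154/2984665], P' = [510087/596933 -491412/596933; -491412/596933 3444096/2984665]
step 2: x' = [2212512197/1625922295, -20223816/325184459], P' = [1365400941/1625922295 -260601132/325184459; -260601132/325184459 364763760/325184459]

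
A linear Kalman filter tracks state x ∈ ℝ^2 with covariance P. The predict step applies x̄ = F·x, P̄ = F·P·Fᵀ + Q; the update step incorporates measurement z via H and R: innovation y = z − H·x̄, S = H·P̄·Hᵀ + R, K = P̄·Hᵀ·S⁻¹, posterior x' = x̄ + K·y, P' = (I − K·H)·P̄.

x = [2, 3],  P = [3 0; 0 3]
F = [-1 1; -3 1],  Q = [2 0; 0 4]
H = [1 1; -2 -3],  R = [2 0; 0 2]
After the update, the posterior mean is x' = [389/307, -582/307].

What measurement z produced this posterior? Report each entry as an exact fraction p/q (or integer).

x̄ = F·x = [1, -3]
P̄ = F·P·Fᵀ + Q = [8 12; 12 34]
S = H·P̄·Hᵀ + R = [68 -178; -178 484]
K = P̄·Hᵀ·S⁻¹ = [106/307 6/307; -41/307 -95/307]
x' − x̄ = [82/307, 339/307] = K·y
y = (KᵀK)⁻¹·Kᵀ·(x' − x̄) = [1, -4]
z = y + H·x̄ = [1, -4] + [-2, 7] = [-1, 3]

z = [-1, 3]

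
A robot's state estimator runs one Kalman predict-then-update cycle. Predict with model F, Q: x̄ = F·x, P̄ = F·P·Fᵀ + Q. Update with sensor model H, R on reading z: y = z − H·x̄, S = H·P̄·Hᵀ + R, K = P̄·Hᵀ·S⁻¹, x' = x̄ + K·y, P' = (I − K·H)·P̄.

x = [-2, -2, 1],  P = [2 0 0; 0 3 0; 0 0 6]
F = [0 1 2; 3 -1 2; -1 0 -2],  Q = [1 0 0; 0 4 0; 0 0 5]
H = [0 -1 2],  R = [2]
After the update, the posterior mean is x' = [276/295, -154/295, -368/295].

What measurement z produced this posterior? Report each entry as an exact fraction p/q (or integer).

z = [-2]

x̄ = F·x = [0, -2, 0]
P̄ = F·P·Fᵀ + Q = [28 21 -24; 21 49 -30; -24 -30 31]
S = H·P̄·Hᵀ + R = [295]
K = P̄·Hᵀ·S⁻¹ = [-69/295; -109/295; 92/295]
x' − x̄ = [276/295, 436/295, -368/295] = K·y
y = (KᵀK)⁻¹·Kᵀ·(x' − x̄) = [-4]
z = y + H·x̄ = [-4] + [2] = [-2]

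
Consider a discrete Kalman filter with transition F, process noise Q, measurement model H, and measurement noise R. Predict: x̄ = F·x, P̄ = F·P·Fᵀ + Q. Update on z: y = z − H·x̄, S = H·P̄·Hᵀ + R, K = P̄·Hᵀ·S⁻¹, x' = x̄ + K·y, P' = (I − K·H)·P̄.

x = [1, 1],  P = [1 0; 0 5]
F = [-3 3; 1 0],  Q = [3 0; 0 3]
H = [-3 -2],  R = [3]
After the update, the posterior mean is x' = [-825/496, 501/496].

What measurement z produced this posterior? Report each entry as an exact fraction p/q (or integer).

z = [3]

x̄ = F·x = [0, 1]
P̄ = F·P·Fᵀ + Q = [57 -3; -3 4]
S = H·P̄·Hᵀ + R = [496]
K = P̄·Hᵀ·S⁻¹ = [-165/496; 1/496]
x' − x̄ = [-825/496, 5/496] = K·y
y = (KᵀK)⁻¹·Kᵀ·(x' − x̄) = [5]
z = y + H·x̄ = [5] + [-2] = [3]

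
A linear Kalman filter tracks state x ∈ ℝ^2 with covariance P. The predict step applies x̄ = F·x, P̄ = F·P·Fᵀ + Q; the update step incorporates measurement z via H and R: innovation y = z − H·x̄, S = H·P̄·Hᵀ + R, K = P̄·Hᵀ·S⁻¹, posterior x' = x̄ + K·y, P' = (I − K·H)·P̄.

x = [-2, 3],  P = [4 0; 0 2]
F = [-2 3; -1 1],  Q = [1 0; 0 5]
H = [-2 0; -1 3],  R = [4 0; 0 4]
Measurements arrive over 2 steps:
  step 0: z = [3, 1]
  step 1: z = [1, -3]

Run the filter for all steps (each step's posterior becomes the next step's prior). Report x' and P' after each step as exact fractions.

step 0: x̄ = F·x = [13, 5]
step 0: P̄ = F·P·Fᵀ + Q = [35 14; 14 11]
step 0: y = z − H·x̄ = [29, -1]
step 0: S = H·P̄·Hᵀ + R = [144 -14; -14 54]
step 0: K = P̄·Hᵀ·S⁻¹ = [-1841/3790 7/1895; -623/3790 586/1895]
step 0: x' = x̄ + K·y = [-4133/3790, -289/3790]
step 0: P' = (I − K·H)·P̄ = [1841/1895 623/1895; 623/1895 989/1895]
step 1: x̄ = F·x = [7399/3790, 1922/1895]
step 1: P̄ = F·P·Fᵀ + Q = [10684/1895 3534/1895; 3534/1895 11059/1895]
step 1: y = z − H·x̄ = [9294/1895, -15503/3790]
step 1: S = H·P̄·Hᵀ + R = [50316/1895 164/1895; 164/1895 96591/1895]
step 1: K = P̄·Hᵀ·S⁻¹ = [-272288/641167 -82/641167; -90708/641167 196923/641167]
step 1: x' = x̄ + K·y = [-166767/1282334, -1200175/1282334]
step 1: P' = (I − K·H)·P̄ = [544576/641167 181416/641167; 181416/641167 323036/641167]

step 0: x' = [-4133/3790, -289/3790], P' = [1841/1895 623/1895; 623/1895 989/1895]
step 1: x' = [-166767/1282334, -1200175/1282334], P' = [544576/641167 181416/641167; 181416/641167 323036/641167]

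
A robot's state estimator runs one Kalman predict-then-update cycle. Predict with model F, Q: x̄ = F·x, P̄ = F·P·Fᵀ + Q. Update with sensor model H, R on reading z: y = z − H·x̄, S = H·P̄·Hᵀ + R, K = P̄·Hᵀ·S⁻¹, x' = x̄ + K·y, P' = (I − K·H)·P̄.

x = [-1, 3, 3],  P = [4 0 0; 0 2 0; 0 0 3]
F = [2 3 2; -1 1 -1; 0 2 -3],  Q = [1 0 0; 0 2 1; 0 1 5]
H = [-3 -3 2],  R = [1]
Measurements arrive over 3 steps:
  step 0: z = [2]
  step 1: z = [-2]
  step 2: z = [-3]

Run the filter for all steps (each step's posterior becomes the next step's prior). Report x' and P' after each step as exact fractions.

step 0: x̄ = F·x = [13, 1, -3]
step 0: P̄ = F·P·Fᵀ + Q = [47 -8 -6; -8 11 14; -6 14 40]
step 0: y = z − H·x̄ = [50]
step 0: S = H·P̄·Hᵀ + R = [443]
step 0: K = P̄·Hᵀ·S⁻¹ = [-129/443; 19/443; 56/443]
step 0: x' = x̄ + K·y = [-691/443, 1393/443, 1471/443]
step 0: P' = (I − K·H)·P̄ = [4180/443 -1093/443 4566/443; -1093/443 4512/443 5138/443; 4566/443 5138/443 14584/443]
step 1: x̄ = F·x = [5739/443, 613/443, -1627/443]
step 1: P̄ = F·P·Fᵀ + Q = [201175/443 -46301/443 -117890/443; -46301/443 25204/443 43413/443; -117890/443 43413/443 89863/443]
step 1: y = z − H·x̄ = [21424/443]
step 1: S = H·P̄·Hᵀ + R = [2457612/443]
step 1: K = P̄·Hᵀ·S⁻¹ = [-350201/1228806; 50039/819204; 403157/2457612]
step 1: x' = x̄ + K·y = [-508565/614403, 888379/204801, 2617777/614403]
step 1: P' = (I − K·H)·P̄ = [2171068/614403 -3253441/409602 -8302381/1228806; -3253441/409602 9883757/273068 34741603/819204; -8302381/1228806 34741603/819204 131631649/2457612]
step 2: x̄ = F·x = [12213835/614403, 555925/614403, -841019/204801]
step 2: P̄ = F·P·Fᵀ + Q = [2247917473/2457612 -16027759/1228806 -251881691/819204; -16027759/1228806 7891777/614403 7227191/409602; -251881691/819204 7227191/409602 33565605/273068]
step 2: y = z − H·x̄ = [4612465/68267]
step 2: S = H·P̄·Hᵀ + R = [3299618269/273068]
step 2: K = P̄·Hᵀ·S⁻¹ = [-906541779/3299618269; 9799058/3299618269; 304558519/3299618269]
step 2: x' = x̄ + K·y = [39088623500/29696564421, 32828754665/29696564421, 21082732082/9898854807]
step 2: P' = (I − K·H)·P̄ = [76565498201/29696564421 -94561331128/29696564421 -10357729132/9898854807; -94561331128/29696564421 378276518732/29696564421 141872292389/9898854807; -10357729132/9898854807 141872292389/9898854807 65909560888/3299618269]

step 0: x' = [-691/443, 1393/443, 1471/443], P' = [4180/443 -1093/443 4566/443; -1093/443 4512/443 5138/443; 4566/443 5138/443 14584/443]
step 1: x' = [-508565/614403, 888379/204801, 2617777/614403], P' = [2171068/614403 -3253441/409602 -8302381/1228806; -3253441/409602 9883757/273068 34741603/819204; -8302381/1228806 34741603/819204 131631649/2457612]
step 2: x' = [39088623500/29696564421, 32828754665/29696564421, 21082732082/9898854807], P' = [76565498201/29696564421 -94561331128/29696564421 -10357729132/9898854807; -94561331128/29696564421 378276518732/29696564421 141872292389/9898854807; -10357729132/9898854807 141872292389/9898854807 65909560888/3299618269]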